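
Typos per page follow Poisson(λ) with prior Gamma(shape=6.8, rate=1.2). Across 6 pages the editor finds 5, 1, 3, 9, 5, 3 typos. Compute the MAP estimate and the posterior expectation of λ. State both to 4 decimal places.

MAP = 4.4167; posterior mean = 4.5556

Σ counts = 26. Posterior: Gamma(shape = 6.8+26 = 32.8, rate = 1.2+6 = 7.2).
Mode = (α−1)/β = 31.8/7.2 = 4.4167.
Mean = α/β = 32.8/7.2 = 4.5556.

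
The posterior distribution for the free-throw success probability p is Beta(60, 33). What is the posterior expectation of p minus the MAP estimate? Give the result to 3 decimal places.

Mode = (60−1)/(60+33−2) = 59/91 = 0.648.
Mean = 60/(60+33) = 60/93 = 0.645.
Difference = 0.645 − 0.648 = -0.003.

-0.003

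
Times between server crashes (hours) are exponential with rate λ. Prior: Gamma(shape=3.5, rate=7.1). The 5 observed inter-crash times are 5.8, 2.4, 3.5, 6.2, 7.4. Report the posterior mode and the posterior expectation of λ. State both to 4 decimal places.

Σ times = 25.3. Posterior: Gamma(shape = 3.5+5 = 8.5, rate = 7.1+25.3 = 32.4).
Mode = (α−1)/β = 7.5/32.4 = 0.2315.
Mean = α/β = 8.5/32.4 = 0.2623.
Right-skewed posterior ⇒ mode < mean.

λ_MAP = 0.2315, E[λ|data] = 0.2623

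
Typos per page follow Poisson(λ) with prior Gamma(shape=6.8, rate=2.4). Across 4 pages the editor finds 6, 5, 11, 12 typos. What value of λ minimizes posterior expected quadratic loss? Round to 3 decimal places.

Σ counts = 34. Posterior: Gamma(shape = 6.8+34 = 40.8, rate = 2.4+4 = 6.4).
Mode = (α−1)/β = 39.8/6.4 = 6.219.
Mean = α/β = 40.8/6.4 = 6.375.
Quadratic loss ⇒ the optimal estimator is the posterior mean.

6.375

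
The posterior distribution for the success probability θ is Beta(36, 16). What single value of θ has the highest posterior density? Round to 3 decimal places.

0.700

Mode = (36−1)/(36+16−2) = 35/50 = 0.700.
Mean = 36/(36+16) = 36/52 = 0.692.
This is the posterior mode — the MAP estimate.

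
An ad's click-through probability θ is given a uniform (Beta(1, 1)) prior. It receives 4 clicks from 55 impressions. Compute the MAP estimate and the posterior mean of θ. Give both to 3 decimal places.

Posterior: Beta(1+4, 1+51) = Beta(5, 52).
Mode = (5−1)/(5+52−2) = 4/55 = 0.073.
Mean = 5/(5+52) = 5/57 = 0.088.

θ_MAP = 0.073, E[θ|data] = 0.088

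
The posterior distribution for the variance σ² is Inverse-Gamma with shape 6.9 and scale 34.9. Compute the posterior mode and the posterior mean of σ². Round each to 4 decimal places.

posterior mode = 4.4177, posterior mean = 5.9153

Mode = β/(α+1) = 34.9/7.9 = 4.4177.
Mean = β/(α−1) = 34.9/5.9 = 5.9153.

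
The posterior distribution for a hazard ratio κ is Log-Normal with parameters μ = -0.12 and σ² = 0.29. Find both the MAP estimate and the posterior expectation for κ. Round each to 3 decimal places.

MAP = 0.664, posterior mean = 1.025

Mode = exp(μ − σ²) = exp(-0.41) = 0.664.
Mean = exp(μ + σ²/2) = exp(0.025) = 1.025.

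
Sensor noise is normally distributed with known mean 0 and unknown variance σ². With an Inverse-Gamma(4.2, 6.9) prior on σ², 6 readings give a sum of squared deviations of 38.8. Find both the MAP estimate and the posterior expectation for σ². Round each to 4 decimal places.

Posterior: Inverse-Gamma(shape = 4.2+6/2 = 7.2, scale = 6.9+38.8/2 = 26.3).
Mode = β/(α+1) = 26.3/8.2 = 3.2073.
Mean = β/(α−1) = 26.3/6.2 = 4.2419.

MAP = 3.2073; posterior mean = 4.2419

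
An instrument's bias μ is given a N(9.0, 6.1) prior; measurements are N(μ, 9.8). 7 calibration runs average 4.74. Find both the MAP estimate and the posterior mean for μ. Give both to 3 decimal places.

Posterior for μ is Normal. Precision-weighted mean: (1/6.1·9.0 + 7/9.8·4.74) / (1/6.1 + 7/9.8) = 5.535.
A Normal posterior is symmetric, so mode = mean.

MAP estimate = 5.535, posterior mean = 5.535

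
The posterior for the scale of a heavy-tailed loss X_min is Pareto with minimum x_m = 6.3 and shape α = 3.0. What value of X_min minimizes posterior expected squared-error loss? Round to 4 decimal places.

The Pareto density is strictly decreasing on [x_m, ∞), so the mode is x_m = 6.3000.
Mean = α·x_m/(α−1) = 3.0·6.3/2.0 = 9.4500.
Squared-error loss ⇒ the optimal estimator is the posterior mean.

9.4500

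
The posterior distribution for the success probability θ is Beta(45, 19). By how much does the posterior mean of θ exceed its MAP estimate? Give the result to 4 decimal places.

-0.0066

Mode = (45−1)/(45+19−2) = 44/62 = 0.7097.
Mean = 45/(45+19) = 45/64 = 0.7031.
Difference = 0.7031 − 0.7097 = -0.0066.
Left-skewed posterior ⇒ mean < mode.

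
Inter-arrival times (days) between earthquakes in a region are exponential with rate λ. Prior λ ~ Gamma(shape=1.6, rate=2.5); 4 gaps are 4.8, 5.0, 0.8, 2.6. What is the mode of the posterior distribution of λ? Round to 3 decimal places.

0.293

Σ times = 13.2. Posterior: Gamma(shape = 1.6+4 = 5.6, rate = 2.5+13.2 = 15.7).
Mode = (α−1)/β = 4.6/15.7 = 0.293.
Mean = α/β = 5.6/15.7 = 0.357.
This is the posterior mode — the MAP estimate.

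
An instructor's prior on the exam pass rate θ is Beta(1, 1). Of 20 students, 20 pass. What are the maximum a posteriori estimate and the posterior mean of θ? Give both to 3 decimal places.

maximum a posteriori estimate = 1.000, posterior mean = 0.955

Posterior: Beta(1+20, 1+0) = Beta(21, 1).
Since β = 1 ≤ 1 and α > 1, the Beta density is monotone increasing on [0,1]; the mode is at 1.
Mean = 21/(21+1) = 0.955.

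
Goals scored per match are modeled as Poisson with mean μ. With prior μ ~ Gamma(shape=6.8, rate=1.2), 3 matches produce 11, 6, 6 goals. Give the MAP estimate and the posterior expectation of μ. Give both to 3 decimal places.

MAP: 6.857. Posterior mean: 7.095.

Σ counts = 23. Posterior: Gamma(shape = 6.8+23 = 29.8, rate = 1.2+3 = 4.2).
Mode = (α−1)/β = 28.8/4.2 = 6.857.
Mean = α/β = 29.8/4.2 = 7.095.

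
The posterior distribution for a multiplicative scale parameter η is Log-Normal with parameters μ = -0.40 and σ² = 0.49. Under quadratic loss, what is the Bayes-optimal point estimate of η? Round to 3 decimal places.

Mode = exp(μ − σ²) = exp(-0.89) = 0.411.
Mean = exp(μ + σ²/2) = exp(-0.155) = 0.856.
Quadratic loss ⇒ the optimal estimator is the posterior mean.

0.856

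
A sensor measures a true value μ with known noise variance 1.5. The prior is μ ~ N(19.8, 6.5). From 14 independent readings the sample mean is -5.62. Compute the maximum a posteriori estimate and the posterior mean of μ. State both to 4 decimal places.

MAP: -5.2078. Posterior mean: -5.2078.

Posterior for μ is Normal. Precision-weighted mean: (1/6.5·19.8 + 14/1.5·-5.62) / (1/6.5 + 14/1.5) = -5.2078.
A Normal posterior is symmetric, so mode = mean.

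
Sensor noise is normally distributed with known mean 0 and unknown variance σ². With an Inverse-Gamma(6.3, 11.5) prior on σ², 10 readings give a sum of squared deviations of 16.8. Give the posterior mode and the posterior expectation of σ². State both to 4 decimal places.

Posterior: Inverse-Gamma(shape = 6.3+10/2 = 11.3, scale = 11.5+16.8/2 = 19.9).
Mode = β/(α+1) = 19.9/12.3 = 1.6179.
Mean = β/(α−1) = 19.9/10.3 = 1.9320.
Mean > mode: the posterior has a right tail.

MAP: 1.6179. Posterior mean: 1.9320.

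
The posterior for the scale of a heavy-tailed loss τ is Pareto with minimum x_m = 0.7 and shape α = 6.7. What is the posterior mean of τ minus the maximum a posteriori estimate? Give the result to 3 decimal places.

0.123

The Pareto density is strictly decreasing on [x_m, ∞), so the mode is x_m = 0.700.
Mean = α·x_m/(α−1) = 6.7·0.7/5.7 = 0.823.
Difference = 0.823 − 0.700 = 0.123.
Mean > mode: the posterior has a right tail.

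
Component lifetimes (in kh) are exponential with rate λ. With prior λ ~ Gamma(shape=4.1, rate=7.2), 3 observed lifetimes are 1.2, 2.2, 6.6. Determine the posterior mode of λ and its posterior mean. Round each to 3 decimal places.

MAP = 0.355; posterior mean = 0.413

Σ times = 10.0. Posterior: Gamma(shape = 4.1+3 = 7.1, rate = 7.2+10.0 = 17.2).
Mode = (α−1)/β = 6.1/17.2 = 0.355.
Mean = α/β = 7.1/17.2 = 0.413.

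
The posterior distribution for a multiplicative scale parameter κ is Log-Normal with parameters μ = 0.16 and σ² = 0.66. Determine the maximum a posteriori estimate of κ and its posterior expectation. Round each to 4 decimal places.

Mode = exp(μ − σ²) = exp(-0.50) = 0.6065.
Mean = exp(μ + σ²/2) = exp(0.490) = 1.6323.

MAP = 0.6065; posterior mean = 1.6323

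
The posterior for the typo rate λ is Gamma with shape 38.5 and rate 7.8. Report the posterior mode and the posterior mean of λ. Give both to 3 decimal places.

Mode = (α−1)/β = 37.5/7.8 = 4.808.
Mean = α/β = 38.5/7.8 = 4.936.

MAP: 4.808. Posterior mean: 4.936.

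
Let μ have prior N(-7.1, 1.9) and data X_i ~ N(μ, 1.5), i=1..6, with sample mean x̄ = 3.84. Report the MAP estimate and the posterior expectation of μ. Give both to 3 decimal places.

Posterior for μ is Normal. Precision-weighted mean: (1/1.9·-7.1 + 6/1.5·3.84) / (1/1.9 + 6/1.5) = 2.568.
A Normal posterior is symmetric, so mode = mean.

MAP: 2.568. Posterior mean: 2.568.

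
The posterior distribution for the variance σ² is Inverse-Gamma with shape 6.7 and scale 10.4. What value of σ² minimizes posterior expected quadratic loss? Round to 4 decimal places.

1.8246

Mode = β/(α+1) = 10.4/7.7 = 1.3506.
Mean = β/(α−1) = 10.4/5.7 = 1.8246.
Quadratic loss ⇒ the optimal estimator is the posterior mean.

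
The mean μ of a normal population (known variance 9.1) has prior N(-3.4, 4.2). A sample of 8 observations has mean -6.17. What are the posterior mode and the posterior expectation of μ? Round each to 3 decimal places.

Posterior for μ is Normal. Precision-weighted mean: (1/4.2·-3.4 + 8/9.1·-6.17) / (1/4.2 + 8/9.1) = -5.580.
A Normal posterior is symmetric, so mode = mean.

posterior mode = -5.580, posterior expectation = -5.580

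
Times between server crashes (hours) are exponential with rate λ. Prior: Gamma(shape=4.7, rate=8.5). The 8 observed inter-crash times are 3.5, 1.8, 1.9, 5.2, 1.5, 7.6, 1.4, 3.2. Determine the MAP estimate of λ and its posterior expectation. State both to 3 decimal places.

MAP = 0.338; posterior mean = 0.367

Σ times = 26.1. Posterior: Gamma(shape = 4.7+8 = 12.7, rate = 8.5+26.1 = 34.6).
Mode = (α−1)/β = 11.7/34.6 = 0.338.
Mean = α/β = 12.7/34.6 = 0.367.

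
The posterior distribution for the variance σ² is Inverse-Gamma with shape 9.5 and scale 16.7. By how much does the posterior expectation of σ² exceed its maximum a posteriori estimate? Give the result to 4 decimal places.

0.3742

Mode = β/(α+1) = 16.7/10.5 = 1.5905.
Mean = β/(α−1) = 16.7/8.5 = 1.9647.
Difference = 1.9647 − 1.5905 = 0.3742.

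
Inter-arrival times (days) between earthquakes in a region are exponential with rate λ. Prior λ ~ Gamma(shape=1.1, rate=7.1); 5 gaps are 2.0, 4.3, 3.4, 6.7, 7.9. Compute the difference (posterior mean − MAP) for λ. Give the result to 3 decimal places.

0.032

Σ times = 24.3. Posterior: Gamma(shape = 1.1+5 = 6.1, rate = 7.1+24.3 = 31.4).
Mode = (α−1)/β = 5.1/31.4 = 0.162.
Mean = α/β = 6.1/31.4 = 0.194.
Difference = 0.194 − 0.162 = 0.032.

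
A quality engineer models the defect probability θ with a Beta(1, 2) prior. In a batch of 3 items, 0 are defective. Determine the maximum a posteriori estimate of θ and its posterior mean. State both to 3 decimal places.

MAP = 0.000, posterior mean = 0.167

Posterior: Beta(1+0, 2+3) = Beta(1, 5).
Since α = 1 ≤ 1 and β > 1, the Beta density is monotone decreasing on [0,1]; the mode is at 0.
Mean = 1/(1+5) = 0.167.
Right-skewed posterior ⇒ mode < mean.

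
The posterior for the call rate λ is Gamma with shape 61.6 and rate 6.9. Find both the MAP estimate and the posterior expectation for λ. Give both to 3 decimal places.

MAP: 8.783. Posterior mean: 8.928.

Mode = (α−1)/β = 60.6/6.9 = 8.783.
Mean = α/β = 61.6/6.9 = 8.928.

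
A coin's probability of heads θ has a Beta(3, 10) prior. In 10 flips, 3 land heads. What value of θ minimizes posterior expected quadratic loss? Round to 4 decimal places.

Posterior: Beta(3+3, 10+7) = Beta(6, 17).
Mode = (6−1)/(6+17−2) = 5/21 = 0.2381.
Mean = 6/(6+17) = 6/23 = 0.2609.
Quadratic loss ⇒ the optimal estimator is the posterior mean.

0.2609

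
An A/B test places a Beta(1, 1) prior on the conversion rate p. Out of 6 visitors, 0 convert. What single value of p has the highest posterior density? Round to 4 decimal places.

Posterior: Beta(1+0, 1+6) = Beta(1, 7).
Since α = 1 ≤ 1 and β > 1, the Beta density is monotone decreasing on [0,1]; the mode is at 0.
Mean = 1/(1+7) = 0.1250.
This is the posterior mode — the MAP estimate.

0.0000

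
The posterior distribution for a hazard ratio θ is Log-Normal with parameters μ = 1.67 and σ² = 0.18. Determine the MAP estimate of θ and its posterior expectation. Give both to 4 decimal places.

Mode = exp(μ − σ²) = exp(1.49) = 4.4371.
Mean = exp(μ + σ²/2) = exp(1.760) = 5.8124.

MAP = 4.4371; posterior mean = 5.8124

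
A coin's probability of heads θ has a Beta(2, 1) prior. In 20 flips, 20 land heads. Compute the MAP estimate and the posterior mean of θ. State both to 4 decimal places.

Posterior: Beta(2+20, 1+0) = Beta(22, 1).
Since β = 1 ≤ 1 and α > 1, the Beta density is monotone increasing on [0,1]; the mode is at 1.
Mean = 22/(22+1) = 0.9565.
The posterior is left-skewed, so the mode exceeds the mean.

θ_MAP = 1.0000, E[θ|data] = 0.9565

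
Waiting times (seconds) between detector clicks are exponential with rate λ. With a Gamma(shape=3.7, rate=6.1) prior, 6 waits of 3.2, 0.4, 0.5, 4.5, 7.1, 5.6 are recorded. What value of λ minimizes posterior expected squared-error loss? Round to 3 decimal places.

Σ times = 21.3. Posterior: Gamma(shape = 3.7+6 = 9.7, rate = 6.1+21.3 = 27.4).
Mode = (α−1)/β = 8.7/27.4 = 0.318.
Mean = α/β = 9.7/27.4 = 0.354.
Squared-error loss ⇒ the optimal estimator is the posterior mean.

0.354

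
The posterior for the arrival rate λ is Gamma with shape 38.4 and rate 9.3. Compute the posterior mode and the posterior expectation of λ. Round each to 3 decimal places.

Mode = (α−1)/β = 37.4/9.3 = 4.022.
Mean = α/β = 38.4/9.3 = 4.129.

MAP = 4.022; posterior mean = 4.129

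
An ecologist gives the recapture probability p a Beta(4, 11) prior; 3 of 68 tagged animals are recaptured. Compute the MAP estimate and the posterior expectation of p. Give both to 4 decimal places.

MAP = 0.0741; posterior mean = 0.0843

Posterior: Beta(4+3, 11+65) = Beta(7, 76).
Mode = (7−1)/(7+76−2) = 6/81 = 0.0741.
Mean = 7/(7+76) = 7/83 = 0.0843.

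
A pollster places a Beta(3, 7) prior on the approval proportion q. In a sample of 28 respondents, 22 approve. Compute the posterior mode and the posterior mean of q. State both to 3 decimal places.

Posterior: Beta(3+22, 7+6) = Beta(25, 13).
Mode = (25−1)/(25+13−2) = 24/36 = 0.667.
Mean = 25/(25+13) = 25/38 = 0.658.
The posterior is left-skewed, so the mode exceeds the mean.

posterior mode = 0.667, posterior mean = 0.658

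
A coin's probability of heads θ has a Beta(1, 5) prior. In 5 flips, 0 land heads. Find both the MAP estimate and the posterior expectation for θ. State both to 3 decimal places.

MAP = 0.000; posterior mean = 0.091

Posterior: Beta(1+0, 5+5) = Beta(1, 10).
Since α = 1 ≤ 1 and β > 1, the Beta density is monotone decreasing on [0,1]; the mode is at 0.
Mean = 1/(1+10) = 0.091.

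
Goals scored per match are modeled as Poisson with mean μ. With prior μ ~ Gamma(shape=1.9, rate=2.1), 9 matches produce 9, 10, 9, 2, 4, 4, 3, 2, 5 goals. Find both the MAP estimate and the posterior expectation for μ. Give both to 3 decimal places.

MAP: 4.405. Posterior mean: 4.495.

Σ counts = 48. Posterior: Gamma(shape = 1.9+48 = 49.9, rate = 2.1+9 = 11.1).
Mode = (α−1)/β = 48.9/11.1 = 4.405.
Mean = α/β = 49.9/11.1 = 4.495.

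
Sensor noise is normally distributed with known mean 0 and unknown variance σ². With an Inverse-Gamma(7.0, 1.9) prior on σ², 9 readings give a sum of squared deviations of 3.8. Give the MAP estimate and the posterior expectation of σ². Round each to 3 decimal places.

Posterior: Inverse-Gamma(shape = 7.0+9/2 = 11.5, scale = 1.9+3.8/2 = 3.8).
Mode = β/(α+1) = 3.8/12.5 = 0.304.
Mean = β/(α−1) = 3.8/10.5 = 0.362.

MAP = 0.304, posterior mean = 0.362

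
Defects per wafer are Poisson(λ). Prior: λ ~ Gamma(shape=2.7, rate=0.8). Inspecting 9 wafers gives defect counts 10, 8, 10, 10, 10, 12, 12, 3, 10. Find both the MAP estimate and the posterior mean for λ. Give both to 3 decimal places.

Σ counts = 85. Posterior: Gamma(shape = 2.7+85 = 87.7, rate = 0.8+9 = 9.8).
Mode = (α−1)/β = 86.7/9.8 = 8.847.
Mean = α/β = 87.7/9.8 = 8.949.

MAP: 8.847. Posterior mean: 8.949.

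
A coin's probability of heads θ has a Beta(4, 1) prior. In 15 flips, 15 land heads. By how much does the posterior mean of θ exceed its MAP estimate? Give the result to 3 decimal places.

Posterior: Beta(4+15, 1+0) = Beta(19, 1).
Since β = 1 ≤ 1 and α > 1, the Beta density is monotone increasing on [0,1]; the mode is at 1.
Mean = 19/(19+1) = 0.950.
Difference = 0.950 − 1.000 = -0.050.

-0.050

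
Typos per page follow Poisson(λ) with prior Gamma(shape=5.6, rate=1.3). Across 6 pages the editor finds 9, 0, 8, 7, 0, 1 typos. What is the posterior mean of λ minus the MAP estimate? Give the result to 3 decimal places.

0.137

Σ counts = 25. Posterior: Gamma(shape = 5.6+25 = 30.6, rate = 1.3+6 = 7.3).
Mode = (α−1)/β = 29.6/7.3 = 4.055.
Mean = α/β = 30.6/7.3 = 4.192.
Difference = 4.192 − 4.055 = 0.137.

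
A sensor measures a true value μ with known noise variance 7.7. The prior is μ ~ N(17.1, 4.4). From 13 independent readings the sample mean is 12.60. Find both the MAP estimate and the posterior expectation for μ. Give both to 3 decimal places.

Posterior for μ is Normal. Precision-weighted mean: (1/4.4·17.1 + 13/7.7·12.60) / (1/4.4 + 13/7.7) = 13.134.
A Normal posterior is symmetric, so mode = mean.

MAP estimate = 13.134, posterior expectation = 13.134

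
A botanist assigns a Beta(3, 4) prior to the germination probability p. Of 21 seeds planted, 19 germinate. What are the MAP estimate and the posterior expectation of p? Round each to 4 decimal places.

MAP = 0.8077; posterior mean = 0.7857

Posterior: Beta(3+19, 4+2) = Beta(22, 6).
Mode = (22−1)/(22+6−2) = 21/26 = 0.8077.
Mean = 22/(22+6) = 22/28 = 0.7857.
Left-skewed posterior ⇒ mean < mode.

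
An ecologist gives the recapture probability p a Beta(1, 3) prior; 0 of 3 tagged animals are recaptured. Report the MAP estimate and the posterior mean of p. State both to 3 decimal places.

MAP: 0.000. Posterior mean: 0.143.

Posterior: Beta(1+0, 3+3) = Beta(1, 6).
Since α = 1 ≤ 1 and β > 1, the Beta density is monotone decreasing on [0,1]; the mode is at 0.
Mean = 1/(1+6) = 0.143.
Right-skewed posterior ⇒ mode < mean.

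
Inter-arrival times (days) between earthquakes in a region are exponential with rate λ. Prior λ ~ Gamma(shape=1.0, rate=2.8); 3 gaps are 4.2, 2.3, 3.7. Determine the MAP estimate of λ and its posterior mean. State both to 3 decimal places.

MAP: 0.231. Posterior mean: 0.308.

Σ times = 10.2. Posterior: Gamma(shape = 1.0+3 = 4.0, rate = 2.8+10.2 = 13.0).
Mode = (α−1)/β = 3.0/13.0 = 0.231.
Mean = α/β = 4.0/13.0 = 0.308.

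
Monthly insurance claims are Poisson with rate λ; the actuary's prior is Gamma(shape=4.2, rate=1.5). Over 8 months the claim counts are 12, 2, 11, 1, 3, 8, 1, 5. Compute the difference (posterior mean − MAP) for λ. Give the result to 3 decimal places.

Σ counts = 43. Posterior: Gamma(shape = 4.2+43 = 47.2, rate = 1.5+8 = 9.5).
Mode = (α−1)/β = 46.2/9.5 = 4.863.
Mean = α/β = 47.2/9.5 = 4.968.
Difference = 4.968 − 4.863 = 0.105.
The mean is pulled above the mode by the posterior's right skew.

0.105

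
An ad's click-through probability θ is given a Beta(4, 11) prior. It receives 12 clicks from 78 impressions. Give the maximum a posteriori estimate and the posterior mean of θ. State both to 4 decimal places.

MAP: 0.1648. Posterior mean: 0.1720.

Posterior: Beta(4+12, 11+66) = Beta(16, 77).
Mode = (16−1)/(16+77−2) = 15/91 = 0.1648.
Mean = 16/(16+77) = 16/93 = 0.1720.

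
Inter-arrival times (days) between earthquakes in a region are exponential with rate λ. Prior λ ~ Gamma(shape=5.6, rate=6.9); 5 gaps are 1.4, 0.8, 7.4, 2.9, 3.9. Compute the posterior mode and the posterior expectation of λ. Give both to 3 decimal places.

MAP = 0.412, posterior mean = 0.455

Σ times = 16.4. Posterior: Gamma(shape = 5.6+5 = 10.6, rate = 6.9+16.4 = 23.3).
Mode = (α−1)/β = 9.6/23.3 = 0.412.
Mean = α/β = 10.6/23.3 = 0.455.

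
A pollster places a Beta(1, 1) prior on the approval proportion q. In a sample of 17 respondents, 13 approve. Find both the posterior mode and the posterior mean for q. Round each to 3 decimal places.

Posterior: Beta(1+13, 1+4) = Beta(14, 5).
Mode = (14−1)/(14+5−2) = 13/17 = 0.765.
Mean = 14/(14+5) = 14/19 = 0.737.

MAP: 0.765. Posterior mean: 0.737.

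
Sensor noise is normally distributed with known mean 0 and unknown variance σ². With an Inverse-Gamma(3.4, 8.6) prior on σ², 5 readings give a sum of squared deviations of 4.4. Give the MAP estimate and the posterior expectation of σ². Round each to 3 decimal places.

Posterior: Inverse-Gamma(shape = 3.4+5/2 = 5.9, scale = 8.6+4.4/2 = 10.8).
Mode = β/(α+1) = 10.8/6.9 = 1.565.
Mean = β/(α−1) = 10.8/4.9 = 2.204.

MAP = 1.565, posterior mean = 2.204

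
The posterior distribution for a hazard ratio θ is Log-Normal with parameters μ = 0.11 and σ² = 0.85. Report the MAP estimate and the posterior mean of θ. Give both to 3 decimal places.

Mode = exp(μ − σ²) = exp(-0.74) = 0.477.
Mean = exp(μ + σ²/2) = exp(0.535) = 1.707.

MAP = 0.477; posterior mean = 1.707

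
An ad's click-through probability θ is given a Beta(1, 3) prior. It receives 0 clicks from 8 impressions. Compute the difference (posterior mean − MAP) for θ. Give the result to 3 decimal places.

Posterior: Beta(1+0, 3+8) = Beta(1, 11).
Since α = 1 ≤ 1 and β > 1, the Beta density is monotone decreasing on [0,1]; the mode is at 0.
Mean = 1/(1+11) = 0.083.
Difference = 0.083 − 0.000 = 0.083.

0.083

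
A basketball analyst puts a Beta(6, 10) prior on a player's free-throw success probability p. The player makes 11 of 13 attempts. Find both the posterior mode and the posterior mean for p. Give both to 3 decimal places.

posterior mode = 0.593, posterior mean = 0.586

Posterior: Beta(6+11, 10+2) = Beta(17, 12).
Mode = (17−1)/(17+12−2) = 16/27 = 0.593.
Mean = 17/(17+12) = 17/29 = 0.586.
The mean is pulled below the mode by the posterior's left skew.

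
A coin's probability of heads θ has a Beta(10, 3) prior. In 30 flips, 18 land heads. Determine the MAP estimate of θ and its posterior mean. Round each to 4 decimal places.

MAP = 0.6585, posterior mean = 0.6512

Posterior: Beta(10+18, 3+12) = Beta(28, 15).
Mode = (28−1)/(28+15−2) = 27/41 = 0.6585.
Mean = 28/(28+15) = 28/43 = 0.6512.
The posterior is left-skewed, so the mode exceeds the mean.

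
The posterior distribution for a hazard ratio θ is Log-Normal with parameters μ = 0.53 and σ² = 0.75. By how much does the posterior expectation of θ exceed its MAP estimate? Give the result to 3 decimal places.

Mode = exp(μ − σ²) = exp(-0.22) = 0.803.
Mean = exp(μ + σ²/2) = exp(0.905) = 2.472.
Difference = 2.472 − 0.803 = 1.669.

1.669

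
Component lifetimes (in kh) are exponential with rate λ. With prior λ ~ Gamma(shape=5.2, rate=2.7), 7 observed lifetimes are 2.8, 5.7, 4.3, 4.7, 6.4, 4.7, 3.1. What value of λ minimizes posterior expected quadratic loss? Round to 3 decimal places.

Σ times = 31.7. Posterior: Gamma(shape = 5.2+7 = 12.2, rate = 2.7+31.7 = 34.4).
Mode = (α−1)/β = 11.2/34.4 = 0.326.
Mean = α/β = 12.2/34.4 = 0.355.
Quadratic loss ⇒ the optimal estimator is the posterior mean.

0.355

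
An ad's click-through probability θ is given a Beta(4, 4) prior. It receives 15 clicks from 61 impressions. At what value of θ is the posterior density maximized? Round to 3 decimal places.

0.269

Posterior: Beta(4+15, 4+46) = Beta(19, 50).
Mode = (19−1)/(19+50−2) = 18/67 = 0.269.
Mean = 19/(19+50) = 19/69 = 0.275.
This is the posterior mode — the MAP estimate.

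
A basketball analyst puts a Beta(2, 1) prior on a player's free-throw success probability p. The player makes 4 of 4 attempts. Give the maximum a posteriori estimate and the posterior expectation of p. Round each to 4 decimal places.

MAP: 1.0000. Posterior mean: 0.8571.

Posterior: Beta(2+4, 1+0) = Beta(6, 1).
Since β = 1 ≤ 1 and α > 1, the Beta density is monotone increasing on [0,1]; the mode is at 1.
Mean = 6/(6+1) = 0.8571.
Mode > mean: the posterior has a left tail.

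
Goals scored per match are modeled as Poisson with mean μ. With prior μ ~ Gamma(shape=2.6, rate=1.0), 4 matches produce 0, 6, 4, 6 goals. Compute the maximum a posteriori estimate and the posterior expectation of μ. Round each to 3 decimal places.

maximum a posteriori estimate = 3.520, posterior expectation = 3.720

Σ counts = 16. Posterior: Gamma(shape = 2.6+16 = 18.6, rate = 1.0+4 = 5.0).
Mode = (α−1)/β = 17.6/5.0 = 3.520.
Mean = α/β = 18.6/5.0 = 3.720.
The posterior is right-skewed, so the mean exceeds the mode.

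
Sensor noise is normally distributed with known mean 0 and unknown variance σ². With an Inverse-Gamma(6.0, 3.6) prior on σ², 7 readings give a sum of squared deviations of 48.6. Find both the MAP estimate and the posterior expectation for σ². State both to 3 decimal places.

MAP = 2.657, posterior mean = 3.282

Posterior: Inverse-Gamma(shape = 6.0+7/2 = 9.5, scale = 3.6+48.6/2 = 27.9).
Mode = β/(α+1) = 27.9/10.5 = 2.657.
Mean = β/(α−1) = 27.9/8.5 = 3.282.
Right-skewed posterior ⇒ mode < mean.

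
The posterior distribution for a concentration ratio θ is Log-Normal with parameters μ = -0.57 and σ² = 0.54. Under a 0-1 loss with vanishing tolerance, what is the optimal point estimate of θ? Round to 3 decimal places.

Mode = exp(μ − σ²) = exp(-1.11) = 0.330.
Mean = exp(μ + σ²/2) = exp(-0.300) = 0.741.
This is the posterior mode — the MAP estimate.

0.330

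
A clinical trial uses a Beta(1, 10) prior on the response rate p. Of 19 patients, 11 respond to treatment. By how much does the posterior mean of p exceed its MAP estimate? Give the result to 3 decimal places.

0.007

Posterior: Beta(1+11, 10+8) = Beta(12, 18).
Mode = (12−1)/(12+18−2) = 11/28 = 0.393.
Mean = 12/(12+18) = 12/30 = 0.400.
Difference = 0.400 − 0.393 = 0.007.
The mean is pulled above the mode by the posterior's right skew.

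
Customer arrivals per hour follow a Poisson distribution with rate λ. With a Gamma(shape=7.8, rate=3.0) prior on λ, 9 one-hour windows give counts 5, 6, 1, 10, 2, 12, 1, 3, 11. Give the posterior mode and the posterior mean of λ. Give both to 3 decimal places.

Σ counts = 51. Posterior: Gamma(shape = 7.8+51 = 58.8, rate = 3.0+9 = 12.0).
Mode = (α−1)/β = 57.8/12.0 = 4.817.
Mean = α/β = 58.8/12.0 = 4.900.

posterior mode = 4.817, posterior mean = 4.900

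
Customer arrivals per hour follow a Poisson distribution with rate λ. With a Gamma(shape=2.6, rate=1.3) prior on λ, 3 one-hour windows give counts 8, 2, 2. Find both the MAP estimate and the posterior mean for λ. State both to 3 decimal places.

Σ counts = 12. Posterior: Gamma(shape = 2.6+12 = 14.6, rate = 1.3+3 = 4.3).
Mode = (α−1)/β = 13.6/4.3 = 3.163.
Mean = α/β = 14.6/4.3 = 3.395.
The mean is pulled above the mode by the posterior's right skew.

λ_MAP = 3.163, E[λ|data] = 3.395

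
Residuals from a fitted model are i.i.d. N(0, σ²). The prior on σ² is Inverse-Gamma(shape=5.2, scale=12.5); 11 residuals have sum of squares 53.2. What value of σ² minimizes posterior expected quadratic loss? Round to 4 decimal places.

Posterior: Inverse-Gamma(shape = 5.2+11/2 = 10.7, scale = 12.5+53.2/2 = 39.1).
Mode = β/(α+1) = 39.1/11.7 = 3.3419.
Mean = β/(α−1) = 39.1/9.7 = 4.0309.
Quadratic loss ⇒ the optimal estimator is the posterior mean.

4.0309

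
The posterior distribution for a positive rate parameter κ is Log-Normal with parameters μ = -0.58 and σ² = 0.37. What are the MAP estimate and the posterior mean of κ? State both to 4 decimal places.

MAP estimate = 0.3867, posterior mean = 0.6737

Mode = exp(μ − σ²) = exp(-0.95) = 0.3867.
Mean = exp(μ + σ²/2) = exp(-0.395) = 0.6737.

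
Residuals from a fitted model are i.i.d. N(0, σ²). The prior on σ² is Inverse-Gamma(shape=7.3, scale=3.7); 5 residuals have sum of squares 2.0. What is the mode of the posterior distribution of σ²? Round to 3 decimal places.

0.435

Posterior: Inverse-Gamma(shape = 7.3+5/2 = 9.8, scale = 3.7+2.0/2 = 4.7).
Mode = β/(α+1) = 4.7/10.8 = 0.435.
Mean = β/(α−1) = 4.7/8.8 = 0.534.
This is the posterior mode — the MAP estimate.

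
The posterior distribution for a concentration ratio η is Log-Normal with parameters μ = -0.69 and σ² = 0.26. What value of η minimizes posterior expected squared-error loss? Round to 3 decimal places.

Mode = exp(μ − σ²) = exp(-0.95) = 0.387.
Mean = exp(μ + σ²/2) = exp(-0.560) = 0.571.
Squared-error loss ⇒ the optimal estimator is the posterior mean.

0.571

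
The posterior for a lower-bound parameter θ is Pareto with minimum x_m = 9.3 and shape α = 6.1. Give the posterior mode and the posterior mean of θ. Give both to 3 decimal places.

MAP = 9.300; posterior mean = 11.124

The Pareto density is strictly decreasing on [x_m, ∞), so the mode is x_m = 9.300.
Mean = α·x_m/(α−1) = 6.1·9.3/5.1 = 11.124.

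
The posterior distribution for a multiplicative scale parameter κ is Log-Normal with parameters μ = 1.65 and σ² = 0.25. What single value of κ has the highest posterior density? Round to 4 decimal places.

4.0552

Mode = exp(μ − σ²) = exp(1.40) = 4.0552.
Mean = exp(μ + σ²/2) = exp(1.775) = 5.9003.
This is the posterior mode — the MAP estimate.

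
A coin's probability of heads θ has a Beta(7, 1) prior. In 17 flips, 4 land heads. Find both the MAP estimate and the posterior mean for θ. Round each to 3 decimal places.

Posterior: Beta(7+4, 1+13) = Beta(11, 14).
Mode = (11−1)/(11+14−2) = 10/23 = 0.435.
Mean = 11/(11+14) = 11/25 = 0.440.
Mean > mode: the posterior has a right tail.

θ_MAP = 0.435, E[θ|data] = 0.440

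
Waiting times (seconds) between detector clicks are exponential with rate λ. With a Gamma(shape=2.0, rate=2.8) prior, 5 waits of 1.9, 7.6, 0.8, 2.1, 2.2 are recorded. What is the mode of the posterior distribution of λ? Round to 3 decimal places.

0.345

Σ times = 14.6. Posterior: Gamma(shape = 2.0+5 = 7.0, rate = 2.8+14.6 = 17.4).
Mode = (α−1)/β = 6.0/17.4 = 0.345.
Mean = α/β = 7.0/17.4 = 0.402.
This is the posterior mode — the MAP estimate.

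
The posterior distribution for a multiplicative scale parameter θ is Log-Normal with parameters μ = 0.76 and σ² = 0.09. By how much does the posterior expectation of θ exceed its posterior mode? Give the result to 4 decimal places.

Mode = exp(μ − σ²) = exp(0.67) = 1.9542.
Mean = exp(μ + σ²/2) = exp(0.805) = 2.2367.
Difference = 2.2367 − 1.9542 = 0.2825.
The posterior is right-skewed, so the mean exceeds the mode.

0.2825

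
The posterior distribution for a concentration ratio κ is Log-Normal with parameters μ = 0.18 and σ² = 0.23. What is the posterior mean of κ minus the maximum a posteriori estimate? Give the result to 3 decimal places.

Mode = exp(μ − σ²) = exp(-0.05) = 0.951.
Mean = exp(μ + σ²/2) = exp(0.295) = 1.343.
Difference = 1.343 − 0.951 = 0.392.
The mean is pulled above the mode by the posterior's right skew.

0.392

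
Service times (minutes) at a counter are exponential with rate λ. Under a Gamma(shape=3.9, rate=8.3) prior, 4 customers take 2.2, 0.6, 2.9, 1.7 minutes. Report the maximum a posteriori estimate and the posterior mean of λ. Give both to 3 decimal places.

MAP = 0.439; posterior mean = 0.503

Σ times = 7.4. Posterior: Gamma(shape = 3.9+4 = 7.9, rate = 8.3+7.4 = 15.7).
Mode = (α−1)/β = 6.9/15.7 = 0.439.
Mean = α/β = 7.9/15.7 = 0.503.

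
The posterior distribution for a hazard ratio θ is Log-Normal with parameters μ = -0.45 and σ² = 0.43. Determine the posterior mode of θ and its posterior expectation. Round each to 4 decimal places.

Mode = exp(μ − σ²) = exp(-0.88) = 0.4148.
Mean = exp(μ + σ²/2) = exp(-0.235) = 0.7906.

θ_MAP = 0.4148, E[θ|data] = 0.7906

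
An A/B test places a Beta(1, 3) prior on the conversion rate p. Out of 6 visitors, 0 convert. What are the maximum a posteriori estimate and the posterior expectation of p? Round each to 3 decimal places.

MAP = 0.000; posterior mean = 0.100

Posterior: Beta(1+0, 3+6) = Beta(1, 9).
Since α = 1 ≤ 1 and β > 1, the Beta density is monotone decreasing on [0,1]; the mode is at 0.
Mean = 1/(1+9) = 0.100.
Right-skewed posterior ⇒ mode < mean.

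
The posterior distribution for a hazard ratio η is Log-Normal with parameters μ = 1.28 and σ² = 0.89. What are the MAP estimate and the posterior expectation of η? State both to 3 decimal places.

MAP: 1.477. Posterior mean: 5.613.

Mode = exp(μ − σ²) = exp(0.39) = 1.477.
Mean = exp(μ + σ²/2) = exp(1.725) = 5.613.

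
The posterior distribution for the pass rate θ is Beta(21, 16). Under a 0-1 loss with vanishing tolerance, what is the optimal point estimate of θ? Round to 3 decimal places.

0.571

Mode = (21−1)/(21+16−2) = 20/35 = 0.571.
Mean = 21/(21+16) = 21/37 = 0.568.
This is the posterior mode — the MAP estimate.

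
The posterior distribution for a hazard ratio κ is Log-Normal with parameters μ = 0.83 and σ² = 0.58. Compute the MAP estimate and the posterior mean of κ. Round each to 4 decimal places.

Mode = exp(μ − σ²) = exp(0.25) = 1.2840.
Mean = exp(μ + σ²/2) = exp(1.120) = 3.0649.
The mean is pulled above the mode by the posterior's right skew.

κ_MAP = 1.2840, E[κ|data] = 3.0649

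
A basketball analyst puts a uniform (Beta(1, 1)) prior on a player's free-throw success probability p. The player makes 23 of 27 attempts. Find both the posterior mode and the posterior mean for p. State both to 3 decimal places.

Posterior: Beta(1+23, 1+4) = Beta(24, 5).
Mode = (24−1)/(24+5−2) = 23/27 = 0.852.
With a flat prior the MAP equals the MLE, 23/27.
Mean = 24/(24+5) = 24/29 = 0.828.
The posterior is left-skewed, so the mode exceeds the mean.

MAP = 0.852; posterior mean = 0.828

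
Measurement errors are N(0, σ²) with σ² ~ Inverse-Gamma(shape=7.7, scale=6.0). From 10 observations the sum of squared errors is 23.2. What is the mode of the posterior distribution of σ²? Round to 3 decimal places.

Posterior: Inverse-Gamma(shape = 7.7+10/2 = 12.7, scale = 6.0+23.2/2 = 17.6).
Mode = β/(α+1) = 17.6/13.7 = 1.285.
Mean = β/(α−1) = 17.6/11.7 = 1.504.
This is the posterior mode — the MAP estimate.

1.285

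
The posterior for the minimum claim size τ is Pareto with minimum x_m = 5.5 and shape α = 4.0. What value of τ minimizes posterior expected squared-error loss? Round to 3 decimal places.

7.333

The Pareto density is strictly decreasing on [x_m, ∞), so the mode is x_m = 5.500.
Mean = α·x_m/(α−1) = 4.0·5.5/3.0 = 7.333.
Squared-error loss ⇒ the optimal estimator is the posterior mean.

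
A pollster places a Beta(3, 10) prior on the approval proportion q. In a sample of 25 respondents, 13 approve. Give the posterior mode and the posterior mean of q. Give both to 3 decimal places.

Posterior: Beta(3+13, 10+12) = Beta(16, 22).
Mode = (16−1)/(16+22−2) = 15/36 = 0.417.
Mean = 16/(16+22) = 16/38 = 0.421.

MAP: 0.417. Posterior mean: 0.421.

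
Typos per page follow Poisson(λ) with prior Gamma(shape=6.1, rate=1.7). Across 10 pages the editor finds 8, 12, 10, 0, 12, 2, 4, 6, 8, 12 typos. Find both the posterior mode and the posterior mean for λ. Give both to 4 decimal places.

MAP = 6.7607; posterior mean = 6.8462

Σ counts = 74. Posterior: Gamma(shape = 6.1+74 = 80.1, rate = 1.7+10 = 11.7).
Mode = (α−1)/β = 79.1/11.7 = 6.7607.
Mean = α/β = 80.1/11.7 = 6.8462.
Mean > mode: the posterior has a right tail.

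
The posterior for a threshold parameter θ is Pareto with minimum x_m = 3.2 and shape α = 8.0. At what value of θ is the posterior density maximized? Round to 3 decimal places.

The Pareto density is strictly decreasing on [x_m, ∞), so the mode is x_m = 3.200.
Mean = α·x_m/(α−1) = 8.0·3.2/7.0 = 3.657.
This is the posterior mode — the MAP estimate.

3.200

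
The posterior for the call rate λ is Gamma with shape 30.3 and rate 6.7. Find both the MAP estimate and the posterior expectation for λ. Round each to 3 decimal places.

MAP estimate = 4.373, posterior expectation = 4.522

Mode = (α−1)/β = 29.3/6.7 = 4.373.
Mean = α/β = 30.3/6.7 = 4.522.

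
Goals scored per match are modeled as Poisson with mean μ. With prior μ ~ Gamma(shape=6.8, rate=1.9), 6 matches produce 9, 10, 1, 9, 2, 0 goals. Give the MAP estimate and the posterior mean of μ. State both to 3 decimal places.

MAP: 4.658. Posterior mean: 4.785.

Σ counts = 31. Posterior: Gamma(shape = 6.8+31 = 37.8, rate = 1.9+6 = 7.9).
Mode = (α−1)/β = 36.8/7.9 = 4.658.
Mean = α/β = 37.8/7.9 = 4.785.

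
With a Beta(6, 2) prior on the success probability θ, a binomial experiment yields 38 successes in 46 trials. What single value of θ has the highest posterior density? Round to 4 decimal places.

Posterior: Beta(6+38, 2+8) = Beta(44, 10).
Mode = (44−1)/(44+10−2) = 43/52 = 0.8269.
Mean = 44/(44+10) = 44/54 = 0.8148.
This is the posterior mode — the MAP estimate.

0.8269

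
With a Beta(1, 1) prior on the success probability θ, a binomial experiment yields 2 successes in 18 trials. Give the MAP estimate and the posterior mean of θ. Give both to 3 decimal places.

MAP estimate = 0.111, posterior mean = 0.150

Posterior: Beta(1+2, 1+16) = Beta(3, 17).
Mode = (3−1)/(3+17−2) = 2/18 = 0.111.
With a flat prior the MAP equals the MLE, 2/18.
Mean = 3/(3+17) = 3/20 = 0.150.
The posterior is right-skewed, so the mean exceeds the mode.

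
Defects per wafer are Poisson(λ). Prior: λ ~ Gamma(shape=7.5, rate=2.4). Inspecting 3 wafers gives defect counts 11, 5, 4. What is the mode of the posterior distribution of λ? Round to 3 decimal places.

4.907

Σ counts = 20. Posterior: Gamma(shape = 7.5+20 = 27.5, rate = 2.4+3 = 5.4).
Mode = (α−1)/β = 26.5/5.4 = 4.907.
Mean = α/β = 27.5/5.4 = 5.093.
This is the posterior mode — the MAP estimate.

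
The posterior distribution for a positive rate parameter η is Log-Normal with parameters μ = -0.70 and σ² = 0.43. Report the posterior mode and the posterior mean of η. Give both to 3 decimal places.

MAP = 0.323; posterior mean = 0.616

Mode = exp(μ − σ²) = exp(-1.13) = 0.323.
Mean = exp(μ + σ²/2) = exp(-0.485) = 0.616.
The posterior is right-skewed, so the mean exceeds the mode.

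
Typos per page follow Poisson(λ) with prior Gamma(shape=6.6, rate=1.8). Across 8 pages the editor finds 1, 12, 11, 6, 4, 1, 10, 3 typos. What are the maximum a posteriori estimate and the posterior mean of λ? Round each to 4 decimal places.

MAP: 5.4694. Posterior mean: 5.5714.

Σ counts = 48. Posterior: Gamma(shape = 6.6+48 = 54.6, rate = 1.8+8 = 9.8).
Mode = (α−1)/β = 53.6/9.8 = 5.4694.
Mean = α/β = 54.6/9.8 = 5.5714.
Mean > mode: the posterior has a right tail.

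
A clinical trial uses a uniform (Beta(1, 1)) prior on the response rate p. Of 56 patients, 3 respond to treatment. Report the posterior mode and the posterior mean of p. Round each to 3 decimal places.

posterior mode = 0.054, posterior mean = 0.069

Posterior: Beta(1+3, 1+53) = Beta(4, 54).
Mode = (4−1)/(4+54−2) = 3/56 = 0.054.
Mean = 4/(4+54) = 4/58 = 0.069.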